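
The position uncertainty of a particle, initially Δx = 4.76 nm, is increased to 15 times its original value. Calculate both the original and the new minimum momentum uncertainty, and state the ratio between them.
Original Δp_min = 1.108 × 10^-26 kg·m/s; new Δp'_min = 7.385 × 10^-28 kg·m/s; ratio Δp'_min/Δp_min = 1/15.

From the uncertainty principle ΔxΔp ≥ ℏ/2, the minimum momentum uncertainty is Δp_min = ℏ/(2Δx).

Original (Δx = 4.76 nm = 4.760e-09 m):
Δp_min = (1.055e-34 J·s)/(2 × 4.760e-09 m) = 1.108e-26 kg·m/s

When Δx → 15Δx:
Δp'_min = ℏ/(2 × 15Δx) = (1/15) × ℏ/(2Δx) = (1/15) × Δp_min
Δp'_min = 1/15 × 1.108e-26 kg·m/s = 7.385e-28 kg·m/s

Since Δp_min ∝ 1/Δx, when Δx is increased to 15 times its original value, Δp_min decreases to 1/15 of its original value.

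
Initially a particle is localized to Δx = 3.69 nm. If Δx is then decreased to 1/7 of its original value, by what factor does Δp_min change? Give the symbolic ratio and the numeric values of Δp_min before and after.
Original Δp_min = 1.429 × 10^-26 kg·m/s; new Δp'_min = 1.000 × 10^-25 kg·m/s; ratio Δp'_min/Δp_min = 7.

From the uncertainty principle ΔxΔp ≥ ℏ/2, the minimum momentum uncertainty is Δp_min = ℏ/(2Δx).

Original (Δx = 3.69 nm = 3.690e-09 m):
Δp_min = (1.055e-34 J·s)/(2 × 3.690e-09 m) = 1.429e-26 kg·m/s

When Δx → (1/7)Δx:
Δp'_min = ℏ/(2 × (1/7)Δx) = 7 × ℏ/(2Δx) = 7 × Δp_min
Δp'_min = 7 × 1.429e-26 kg·m/s = 1.000e-25 kg·m/s

Since Δp_min ∝ 1/Δx, when Δx is decreased to 1/7 of its original value, Δp_min increases to 7 times its original value.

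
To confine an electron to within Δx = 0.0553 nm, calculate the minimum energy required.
3.115 eV

Localizing a particle requires giving it sufficient momentum uncertainty:

1. From uncertainty principle: Δp ≥ ℏ/(2Δx)
   Δp_min = (1.055e-34 J·s) / (2 × 5.530e-11 m)
   Δp_min = 9.535e-25 kg·m/s

2. This momentum uncertainty corresponds to kinetic energy:
   KE ≈ (Δp)²/(2m) = (9.535e-25)²/(2 × 9.109e-31 kg)
   KE = 4.990e-19 J = 3.115 eV

Tighter localization requires more energy.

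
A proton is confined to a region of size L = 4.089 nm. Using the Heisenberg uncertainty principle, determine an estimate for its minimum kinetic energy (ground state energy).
310.256 neV

Using the uncertainty principle to estimate ground state energy:

1. The position uncertainty is approximately the confinement size:
   Δx ≈ L = 4.089e-09 m

2. From ΔxΔp ≥ ℏ/2, the minimum momentum uncertainty is:
   Δp ≈ ℏ/(2L) = 1.290e-26 kg·m/s

3. The kinetic energy is approximately:
   KE ≈ (Δp)²/(2m) = (1.290e-26)²/(2 × 1.673e-27 kg)
   KE ≈ 4.971e-26 J = 310.256 neV

This is an order-of-magnitude estimate of the ground state energy.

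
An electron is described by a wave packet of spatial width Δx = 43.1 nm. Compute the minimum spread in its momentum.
1.223 × 10^-27 kg·m/s

For a wave packet, the spatial width Δx and momentum spread Δp are related by the uncertainty principle:
ΔxΔp ≥ ℏ/2

The minimum momentum spread is:
Δp_min = ℏ/(2Δx)
Δp_min = (1.055e-34 J·s) / (2 × 4.310e-08 m)
Δp_min = 1.223e-27 kg·m/s

A wave packet cannot have both a well-defined position and well-defined momentum.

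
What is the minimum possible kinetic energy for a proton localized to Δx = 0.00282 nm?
652.313 meV

Localizing a particle requires giving it sufficient momentum uncertainty:

1. From uncertainty principle: Δp ≥ ℏ/(2Δx)
   Δp_min = (1.055e-34 J·s) / (2 × 2.820e-12 m)
   Δp_min = 1.870e-23 kg·m/s

2. This momentum uncertainty corresponds to kinetic energy:
   KE ≈ (Δp)²/(2m) = (1.870e-23)²/(2 × 1.673e-27 kg)
   KE = 1.045e-19 J = 652.313 meV

Tighter localization requires more energy.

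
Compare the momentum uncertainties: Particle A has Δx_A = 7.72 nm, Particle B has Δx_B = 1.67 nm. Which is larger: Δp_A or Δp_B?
Particle B has the larger minimum momentum uncertainty, by a factor of 4.62.

For each particle, the minimum momentum uncertainty is Δp_min = ℏ/(2Δx):

Particle A: Δp_A = ℏ/(2×7.720e-09 m) = 6.830e-27 kg·m/s
Particle B: Δp_B = ℏ/(2×1.670e-09 m) = 3.157e-26 kg·m/s

Ratio: Δp_B/Δp_A = 4.62

Since Δp_min ∝ 1/Δx, the particle with smaller position uncertainty (B) has larger momentum uncertainty.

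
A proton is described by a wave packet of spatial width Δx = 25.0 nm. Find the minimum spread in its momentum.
2.109 × 10^-27 kg·m/s

For a wave packet, the spatial width Δx and momentum spread Δp are related by the uncertainty principle:
ΔxΔp ≥ ℏ/2

The minimum momentum spread is:
Δp_min = ℏ/(2Δx)
Δp_min = (1.055e-34 J·s) / (2 × 2.500e-08 m)
Δp_min = 2.109e-27 kg·m/s

A wave packet cannot have both a well-defined position and well-defined momentum.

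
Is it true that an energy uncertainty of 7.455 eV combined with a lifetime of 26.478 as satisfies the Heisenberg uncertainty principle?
No, it violates the uncertainty relation.

Calculate the product ΔEΔt:
ΔE = 7.455 eV = 1.194e-18 J
ΔEΔt = (1.194e-18 J) × (2.648e-17 s)
ΔEΔt = 3.163e-35 J·s

Compare to the minimum allowed value ℏ/2:
ℏ/2 = 5.273e-35 J·s

Since ΔEΔt = 3.163e-35 J·s < 5.273e-35 J·s = ℏ/2,
this violates the uncertainty relation.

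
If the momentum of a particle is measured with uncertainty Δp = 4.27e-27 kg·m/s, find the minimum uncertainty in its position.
12.349 nm

Using the Heisenberg uncertainty principle:
ΔxΔp ≥ ℏ/2

The minimum uncertainty in position is:
Δx_min = ℏ/(2Δp)
Δx_min = (1.055e-34 J·s) / (2 × 4.270e-27 kg·m/s)
Δx_min = 1.235e-08 m = 12.349 nm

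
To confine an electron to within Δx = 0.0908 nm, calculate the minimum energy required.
1.155 eV

Localizing a particle requires giving it sufficient momentum uncertainty:

1. From uncertainty principle: Δp ≥ ℏ/(2Δx)
   Δp_min = (1.055e-34 J·s) / (2 × 9.080e-11 m)
   Δp_min = 5.807e-25 kg·m/s

2. This momentum uncertainty corresponds to kinetic energy:
   KE ≈ (Δp)²/(2m) = (5.807e-25)²/(2 × 9.109e-31 kg)
   KE = 1.851e-19 J = 1.155 eV

Tighter localization requires more energy.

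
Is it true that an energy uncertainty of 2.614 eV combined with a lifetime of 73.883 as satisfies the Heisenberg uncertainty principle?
No, it violates the uncertainty relation.

Calculate the product ΔEΔt:
ΔE = 2.614 eV = 4.188e-19 J
ΔEΔt = (4.188e-19 J) × (7.388e-17 s)
ΔEΔt = 3.094e-35 J·s

Compare to the minimum allowed value ℏ/2:
ℏ/2 = 5.273e-35 J·s

Since ΔEΔt = 3.094e-35 J·s < 5.273e-35 J·s = ℏ/2,
this violates the uncertainty relation.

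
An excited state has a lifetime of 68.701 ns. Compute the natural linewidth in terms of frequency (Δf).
1.158 MHz

Using the energy-time uncertainty principle and E = hf:
ΔEΔt ≥ ℏ/2
hΔf·Δt ≥ ℏ/2

The minimum frequency uncertainty is:
Δf = ℏ/(2hτ) = 1/(4πτ)
Δf = 1/(4π × 6.870e-08 s)
Δf = 1.158e+06 Hz = 1.158 MHz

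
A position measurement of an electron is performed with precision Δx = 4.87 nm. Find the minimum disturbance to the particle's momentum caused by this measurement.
1.083 × 10^-26 kg·m/s

The uncertainty principle implies that measuring position disturbs momentum:
ΔxΔp ≥ ℏ/2

When we measure position with precision Δx, we necessarily introduce a momentum uncertainty:
Δp ≥ ℏ/(2Δx)
Δp_min = (1.055e-34 J·s) / (2 × 4.870e-09 m)
Δp_min = 1.083e-26 kg·m/s

The more precisely we measure position, the greater the momentum disturbance.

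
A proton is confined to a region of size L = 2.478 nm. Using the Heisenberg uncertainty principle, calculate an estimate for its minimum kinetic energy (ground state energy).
844.795 neV

Using the uncertainty principle to estimate ground state energy:

1. The position uncertainty is approximately the confinement size:
   Δx ≈ L = 2.478e-09 m

2. From ΔxΔp ≥ ℏ/2, the minimum momentum uncertainty is:
   Δp ≈ ℏ/(2L) = 2.128e-26 kg·m/s

3. The kinetic energy is approximately:
   KE ≈ (Δp)²/(2m) = (2.128e-26)²/(2 × 1.673e-27 kg)
   KE ≈ 1.354e-25 J = 844.795 neV

This is an order-of-magnitude estimate of the ground state energy.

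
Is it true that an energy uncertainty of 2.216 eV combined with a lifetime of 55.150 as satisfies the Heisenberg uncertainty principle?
No, it violates the uncertainty relation.

Calculate the product ΔEΔt:
ΔE = 2.216 eV = 3.550e-19 J
ΔEΔt = (3.550e-19 J) × (5.515e-17 s)
ΔEΔt = 1.958e-35 J·s

Compare to the minimum allowed value ℏ/2:
ℏ/2 = 5.273e-35 J·s

Since ΔEΔt = 1.958e-35 J·s < 5.273e-35 J·s = ℏ/2,
this violates the uncertainty relation.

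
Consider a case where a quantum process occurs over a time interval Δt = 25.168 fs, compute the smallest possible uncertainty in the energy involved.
13.076 meV

Using the energy-time uncertainty principle:
ΔEΔt ≥ ℏ/2

The minimum uncertainty in energy is:
ΔE_min = ℏ/(2Δt)
ΔE_min = (1.055e-34 J·s) / (2 × 2.517e-14 s)
ΔE_min = 2.095e-21 J = 13.076 meV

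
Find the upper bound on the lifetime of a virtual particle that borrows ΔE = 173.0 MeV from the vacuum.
1.902 ys

Using the energy-time uncertainty principle:
ΔEΔt ≥ ℏ/2

For a virtual particle borrowing energy ΔE, the maximum lifetime is:
Δt_max = ℏ/(2ΔE)

Converting energy:
ΔE = 173.0 MeV = 2.772e-11 J

Δt_max = (1.055e-34 J·s) / (2 × 2.772e-11 J)
Δt_max = 1.902e-24 s = 1.902 ys

Virtual particles with higher borrowed energy exist for shorter times.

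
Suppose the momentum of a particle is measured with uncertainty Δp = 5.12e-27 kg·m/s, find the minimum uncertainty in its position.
10.299 nm

Using the Heisenberg uncertainty principle:
ΔxΔp ≥ ℏ/2

The minimum uncertainty in position is:
Δx_min = ℏ/(2Δp)
Δx_min = (1.055e-34 J·s) / (2 × 5.120e-27 kg·m/s)
Δx_min = 1.030e-08 m = 10.299 nm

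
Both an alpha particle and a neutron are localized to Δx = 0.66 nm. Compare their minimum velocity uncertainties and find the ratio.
The neutron has the larger minimum velocity uncertainty, by a ratio of 4.0.

For both particles, Δp_min = ℏ/(2Δx) = 7.989e-26 kg·m/s (same for both).

The velocity uncertainty is Δv = Δp/m:
- alpha particle: Δv = 7.989e-26 / 6.645e-27 = 1.202e+01 m/s = 12.023 m/s
- neutron: Δv = 7.989e-26 / 1.675e-27 = 4.770e+01 m/s = 47.699 m/s

Ratio: 4.770e+01 / 1.202e+01 = 4.0

The lighter particle has larger velocity uncertainty because Δv ∝ 1/m.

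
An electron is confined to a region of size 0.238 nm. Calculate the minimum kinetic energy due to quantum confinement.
168.155 meV

Using the uncertainty principle:

1. Position uncertainty: Δx ≈ 2.380e-10 m
2. Minimum momentum uncertainty: Δp = ℏ/(2Δx) = 2.215e-25 kg·m/s
3. Minimum kinetic energy:
   KE = (Δp)²/(2m) = (2.215e-25)²/(2 × 9.109e-31 kg)
   KE = 2.694e-20 J = 168.155 meV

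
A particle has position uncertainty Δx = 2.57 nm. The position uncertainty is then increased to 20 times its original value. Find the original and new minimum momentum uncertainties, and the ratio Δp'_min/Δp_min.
Original Δp_min = 2.052 × 10^-26 kg·m/s; new Δp'_min = 1.026 × 10^-27 kg·m/s; ratio Δp'_min/Δp_min = 1/20.

From the uncertainty principle ΔxΔp ≥ ℏ/2, the minimum momentum uncertainty is Δp_min = ℏ/(2Δx).

Original (Δx = 2.57 nm = 2.570e-09 m):
Δp_min = (1.055e-34 J·s)/(2 × 2.570e-09 m) = 2.052e-26 kg·m/s

When Δx → 20Δx:
Δp'_min = ℏ/(2 × 20Δx) = (1/20) × ℏ/(2Δx) = (1/20) × Δp_min
Δp'_min = 1/20 × 2.052e-26 kg·m/s = 1.026e-27 kg·m/s

Since Δp_min ∝ 1/Δx, when Δx is increased to 20 times its original value, Δp_min decreases to 1/20 of its original value.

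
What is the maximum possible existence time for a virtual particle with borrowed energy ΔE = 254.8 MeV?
1.292 ys

Using the energy-time uncertainty principle:
ΔEΔt ≥ ℏ/2

For a virtual particle borrowing energy ΔE, the maximum lifetime is:
Δt_max = ℏ/(2ΔE)

Converting energy:
ΔE = 254.8 MeV = 4.082e-11 J

Δt_max = (1.055e-34 J·s) / (2 × 4.082e-11 J)
Δt_max = 1.292e-24 s = 1.292 ys

Virtual particles with higher borrowed energy exist for shorter times.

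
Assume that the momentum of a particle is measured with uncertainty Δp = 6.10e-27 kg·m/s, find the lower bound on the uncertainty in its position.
8.644 nm

Using the Heisenberg uncertainty principle:
ΔxΔp ≥ ℏ/2

The minimum uncertainty in position is:
Δx_min = ℏ/(2Δp)
Δx_min = (1.055e-34 J·s) / (2 × 6.100e-27 kg·m/s)
Δx_min = 8.644e-09 m = 8.644 nm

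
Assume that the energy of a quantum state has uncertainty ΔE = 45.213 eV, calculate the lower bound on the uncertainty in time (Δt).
7.279 as

Using the energy-time uncertainty principle:
ΔEΔt ≥ ℏ/2

The minimum uncertainty in time is:
Δt_min = ℏ/(2ΔE)
Δt_min = (1.055e-34 J·s) / (2 × 7.244e-18 J)
Δt_min = 7.279e-18 s = 7.279 as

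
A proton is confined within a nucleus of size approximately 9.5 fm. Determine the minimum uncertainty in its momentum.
5.550 × 10^-21 kg·m/s

Using the Heisenberg uncertainty principle:
ΔxΔp ≥ ℏ/2

With Δx ≈ L = 9.500e-15 m (the confinement size):
Δp_min = ℏ/(2Δx)
Δp_min = (1.055e-34 J·s) / (2 × 9.500e-15 m)
Δp_min = 5.550e-21 kg·m/s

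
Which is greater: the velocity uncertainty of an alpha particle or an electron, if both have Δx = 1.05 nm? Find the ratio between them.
The electron has the larger minimum velocity uncertainty, by a ratio of 7294.3.

For both particles, Δp_min = ℏ/(2Δx) = 5.022e-26 kg·m/s (same for both).

The velocity uncertainty is Δv = Δp/m:
- alpha particle: Δv = 5.022e-26 / 6.645e-27 = 7.558e+00 m/s = 7.558 m/s
- electron: Δv = 5.022e-26 / 9.109e-31 = 5.513e+04 m/s = 55.127 km/s

Ratio: 5.513e+04 / 7.558e+00 = 7294.3

The lighter particle has larger velocity uncertainty because Δv ∝ 1/m.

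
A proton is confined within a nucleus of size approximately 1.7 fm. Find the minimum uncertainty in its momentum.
3.102 × 10^-20 kg·m/s

Using the Heisenberg uncertainty principle:
ΔxΔp ≥ ℏ/2

With Δx ≈ L = 1.700e-15 m (the confinement size):
Δp_min = ℏ/(2Δx)
Δp_min = (1.055e-34 J·s) / (2 × 1.700e-15 m)
Δp_min = 3.102e-20 kg·m/s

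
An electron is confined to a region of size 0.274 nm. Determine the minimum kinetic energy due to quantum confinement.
126.871 meV

Using the uncertainty principle:

1. Position uncertainty: Δx ≈ 2.740e-10 m
2. Minimum momentum uncertainty: Δp = ℏ/(2Δx) = 1.924e-25 kg·m/s
3. Minimum kinetic energy:
   KE = (Δp)²/(2m) = (1.924e-25)²/(2 × 9.109e-31 kg)
   KE = 2.033e-20 J = 126.871 meV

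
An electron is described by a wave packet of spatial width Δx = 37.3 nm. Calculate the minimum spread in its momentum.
1.414 × 10^-27 kg·m/s

For a wave packet, the spatial width Δx and momentum spread Δp are related by the uncertainty principle:
ΔxΔp ≥ ℏ/2

The minimum momentum spread is:
Δp_min = ℏ/(2Δx)
Δp_min = (1.055e-34 J·s) / (2 × 3.730e-08 m)
Δp_min = 1.414e-27 kg·m/s

A wave packet cannot have both a well-defined position and well-defined momentum.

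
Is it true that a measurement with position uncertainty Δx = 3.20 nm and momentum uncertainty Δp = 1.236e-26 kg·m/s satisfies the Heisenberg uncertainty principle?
No, it violates the uncertainty principle (impossible measurement).

Calculate the product ΔxΔp:
ΔxΔp = (3.200e-09 m) × (1.236e-26 kg·m/s)
ΔxΔp = 3.955e-35 J·s

Compare to the minimum allowed value ℏ/2:
ℏ/2 = 5.273e-35 J·s

Since ΔxΔp = 3.955e-35 J·s < 5.273e-35 J·s = ℏ/2,
the measurement violates the uncertainty principle.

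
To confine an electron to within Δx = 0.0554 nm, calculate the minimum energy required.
3.103 eV

Localizing a particle requires giving it sufficient momentum uncertainty:

1. From uncertainty principle: Δp ≥ ℏ/(2Δx)
   Δp_min = (1.055e-34 J·s) / (2 × 5.540e-11 m)
   Δp_min = 9.518e-25 kg·m/s

2. This momentum uncertainty corresponds to kinetic energy:
   KE ≈ (Δp)²/(2m) = (9.518e-25)²/(2 × 9.109e-31 kg)
   KE = 4.972e-19 J = 3.103 eV

Tighter localization requires more energy.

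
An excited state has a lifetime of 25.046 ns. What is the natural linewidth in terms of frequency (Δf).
3.177 MHz

Using the energy-time uncertainty principle and E = hf:
ΔEΔt ≥ ℏ/2
hΔf·Δt ≥ ℏ/2

The minimum frequency uncertainty is:
Δf = ℏ/(2hτ) = 1/(4πτ)
Δf = 1/(4π × 2.505e-08 s)
Δf = 3.177e+06 Hz = 3.177 MHz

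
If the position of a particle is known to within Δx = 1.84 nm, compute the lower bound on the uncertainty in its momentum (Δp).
2.866 × 10^-26 kg·m/s

Using the Heisenberg uncertainty principle:
ΔxΔp ≥ ℏ/2

The minimum uncertainty in momentum is:
Δp_min = ℏ/(2Δx)
Δp_min = (1.055e-34 J·s) / (2 × 1.840e-09 m)
Δp_min = 2.866e-26 kg·m/s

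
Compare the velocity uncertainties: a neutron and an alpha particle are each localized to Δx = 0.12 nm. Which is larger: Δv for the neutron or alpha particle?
The neutron has the larger minimum velocity uncertainty, by a ratio of 4.0.

For both particles, Δp_min = ℏ/(2Δx) = 4.394e-25 kg·m/s (same for both).

The velocity uncertainty is Δv = Δp/m:
- neutron: Δv = 4.394e-25 / 1.675e-27 = 2.623e+02 m/s = 262.343 m/s
- alpha particle: Δv = 4.394e-25 / 6.645e-27 = 6.613e+01 m/s = 66.129 m/s

Ratio: 2.623e+02 / 6.613e+01 = 4.0

The lighter particle has larger velocity uncertainty because Δv ∝ 1/m.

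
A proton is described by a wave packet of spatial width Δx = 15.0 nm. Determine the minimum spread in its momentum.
3.515 × 10^-27 kg·m/s

For a wave packet, the spatial width Δx and momentum spread Δp are related by the uncertainty principle:
ΔxΔp ≥ ℏ/2

The minimum momentum spread is:
Δp_min = ℏ/(2Δx)
Δp_min = (1.055e-34 J·s) / (2 × 1.500e-08 m)
Δp_min = 3.515e-27 kg·m/s

A wave packet cannot have both a well-defined position and well-defined momentum.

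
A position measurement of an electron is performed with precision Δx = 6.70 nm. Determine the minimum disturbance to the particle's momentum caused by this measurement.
7.870 × 10^-27 kg·m/s

The uncertainty principle implies that measuring position disturbs momentum:
ΔxΔp ≥ ℏ/2

When we measure position with precision Δx, we necessarily introduce a momentum uncertainty:
Δp ≥ ℏ/(2Δx)
Δp_min = (1.055e-34 J·s) / (2 × 6.700e-09 m)
Δp_min = 7.870e-27 kg·m/s

The more precisely we measure position, the greater the momentum disturbance.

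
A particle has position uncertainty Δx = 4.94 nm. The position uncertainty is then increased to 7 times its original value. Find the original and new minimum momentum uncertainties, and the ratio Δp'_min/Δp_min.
Original Δp_min = 1.067 × 10^-26 kg·m/s; new Δp'_min = 1.525 × 10^-27 kg·m/s; ratio Δp'_min/Δp_min = 1/7.

From the uncertainty principle ΔxΔp ≥ ℏ/2, the minimum momentum uncertainty is Δp_min = ℏ/(2Δx).

Original (Δx = 4.94 nm = 4.940e-09 m):
Δp_min = (1.055e-34 J·s)/(2 × 4.940e-09 m) = 1.067e-26 kg·m/s

When Δx → 7Δx:
Δp'_min = ℏ/(2 × 7Δx) = (1/7) × ℏ/(2Δx) = (1/7) × Δp_min
Δp'_min = 1/7 × 1.067e-26 kg·m/s = 1.525e-27 kg·m/s

Since Δp_min ∝ 1/Δx, when Δx is increased to 7 times its original value, Δp_min decreases to 1/7 of its original value.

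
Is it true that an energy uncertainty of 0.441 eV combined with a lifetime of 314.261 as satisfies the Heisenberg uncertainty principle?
No, it violates the uncertainty relation.

Calculate the product ΔEΔt:
ΔE = 0.441 eV = 7.066e-20 J
ΔEΔt = (7.066e-20 J) × (3.143e-16 s)
ΔEΔt = 2.220e-35 J·s

Compare to the minimum allowed value ℏ/2:
ℏ/2 = 5.273e-35 J·s

Since ΔEΔt = 2.220e-35 J·s < 5.273e-35 J·s = ℏ/2,
this violates the uncertainty relation.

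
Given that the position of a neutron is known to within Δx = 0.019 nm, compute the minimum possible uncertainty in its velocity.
1.657 km/s

Using the Heisenberg uncertainty principle and Δp = mΔv:
ΔxΔp ≥ ℏ/2
Δx(mΔv) ≥ ℏ/2

The minimum uncertainty in velocity is:
Δv_min = ℏ/(2mΔx)
Δv_min = (1.055e-34 J·s) / (2 × 1.675e-27 kg × 1.900e-11 m)
Δv_min = 1.657e+03 m/s = 1.657 km/s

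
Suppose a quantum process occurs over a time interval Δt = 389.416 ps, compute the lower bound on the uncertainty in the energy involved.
845.127 neV

Using the energy-time uncertainty principle:
ΔEΔt ≥ ℏ/2

The minimum uncertainty in energy is:
ΔE_min = ℏ/(2Δt)
ΔE_min = (1.055e-34 J·s) / (2 × 3.894e-10 s)
ΔE_min = 1.354e-25 J = 845.127 neV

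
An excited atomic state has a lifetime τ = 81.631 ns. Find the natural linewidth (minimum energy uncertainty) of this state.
4.032 neV

Using the energy-time uncertainty principle:
ΔEΔt ≥ ℏ/2

The lifetime τ represents the time uncertainty Δt.
The natural linewidth (minimum energy uncertainty) is:

ΔE = ℏ/(2τ)
ΔE = (1.055e-34 J·s) / (2 × 8.163e-08 s)
ΔE = 6.459e-28 J = 4.032 neV

This natural linewidth limits the precision of spectroscopic measurements.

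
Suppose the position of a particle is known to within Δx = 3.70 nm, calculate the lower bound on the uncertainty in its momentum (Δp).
1.425 × 10^-26 kg·m/s

Using the Heisenberg uncertainty principle:
ΔxΔp ≥ ℏ/2

The minimum uncertainty in momentum is:
Δp_min = ℏ/(2Δx)
Δp_min = (1.055e-34 J·s) / (2 × 3.700e-09 m)
Δp_min = 1.425e-26 kg·m/s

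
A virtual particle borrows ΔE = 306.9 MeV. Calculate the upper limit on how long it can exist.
1.072 ys

Using the energy-time uncertainty principle:
ΔEΔt ≥ ℏ/2

For a virtual particle borrowing energy ΔE, the maximum lifetime is:
Δt_max = ℏ/(2ΔE)

Converting energy:
ΔE = 306.9 MeV = 4.917e-11 J

Δt_max = (1.055e-34 J·s) / (2 × 4.917e-11 J)
Δt_max = 1.072e-24 s = 1.072 ys

Virtual particles with higher borrowed energy exist for shorter times.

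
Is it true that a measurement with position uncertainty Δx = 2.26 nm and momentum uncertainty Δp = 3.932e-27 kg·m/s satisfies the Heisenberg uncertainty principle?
No, it violates the uncertainty principle (impossible measurement).

Calculate the product ΔxΔp:
ΔxΔp = (2.260e-09 m) × (3.932e-27 kg·m/s)
ΔxΔp = 8.886e-36 J·s

Compare to the minimum allowed value ℏ/2:
ℏ/2 = 5.273e-35 J·s

Since ΔxΔp = 8.886e-36 J·s < 5.273e-35 J·s = ℏ/2,
the measurement violates the uncertainty principle.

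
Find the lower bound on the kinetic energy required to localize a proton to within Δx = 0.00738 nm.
95.245 meV

Localizing a particle requires giving it sufficient momentum uncertainty:

1. From uncertainty principle: Δp ≥ ℏ/(2Δx)
   Δp_min = (1.055e-34 J·s) / (2 × 7.380e-12 m)
   Δp_min = 7.145e-24 kg·m/s

2. This momentum uncertainty corresponds to kinetic energy:
   KE ≈ (Δp)²/(2m) = (7.145e-24)²/(2 × 1.673e-27 kg)
   KE = 1.526e-20 J = 95.245 meV

Tighter localization requires more energy.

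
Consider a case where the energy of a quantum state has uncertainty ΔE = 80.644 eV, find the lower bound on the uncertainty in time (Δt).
4.081 as

Using the energy-time uncertainty principle:
ΔEΔt ≥ ℏ/2

The minimum uncertainty in time is:
Δt_min = ℏ/(2ΔE)
Δt_min = (1.055e-34 J·s) / (2 × 1.292e-17 J)
Δt_min = 4.081e-18 s = 4.081 as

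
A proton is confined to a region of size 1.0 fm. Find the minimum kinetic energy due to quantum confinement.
5.187 MeV

Using the uncertainty principle:

1. Position uncertainty: Δx ≈ 1.000e-15 m
2. Minimum momentum uncertainty: Δp = ℏ/(2Δx) = 5.273e-20 kg·m/s
3. Minimum kinetic energy:
   KE = (Δp)²/(2m) = (5.273e-20)²/(2 × 1.673e-27 kg)
   KE = 8.311e-13 J = 5.187 MeV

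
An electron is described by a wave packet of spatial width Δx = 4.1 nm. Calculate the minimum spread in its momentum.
1.286 × 10^-26 kg·m/s

For a wave packet, the spatial width Δx and momentum spread Δp are related by the uncertainty principle:
ΔxΔp ≥ ℏ/2

The minimum momentum spread is:
Δp_min = ℏ/(2Δx)
Δp_min = (1.055e-34 J·s) / (2 × 4.100e-09 m)
Δp_min = 1.286e-26 kg·m/s

A wave packet cannot have both a well-defined position and well-defined momentum.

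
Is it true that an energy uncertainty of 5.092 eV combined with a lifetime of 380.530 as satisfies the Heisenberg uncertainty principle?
Yes, it satisfies the uncertainty relation.

Calculate the product ΔEΔt:
ΔE = 5.092 eV = 8.158e-19 J
ΔEΔt = (8.158e-19 J) × (3.805e-16 s)
ΔEΔt = 3.104e-34 J·s

Compare to the minimum allowed value ℏ/2:
ℏ/2 = 5.273e-35 J·s

Since ΔEΔt = 3.104e-34 J·s ≥ 5.273e-35 J·s = ℏ/2,
this satisfies the uncertainty relation.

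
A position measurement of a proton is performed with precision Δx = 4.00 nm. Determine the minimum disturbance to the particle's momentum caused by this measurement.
1.318 × 10^-26 kg·m/s

The uncertainty principle implies that measuring position disturbs momentum:
ΔxΔp ≥ ℏ/2

When we measure position with precision Δx, we necessarily introduce a momentum uncertainty:
Δp ≥ ℏ/(2Δx)
Δp_min = (1.055e-34 J·s) / (2 × 4.000e-09 m)
Δp_min = 1.318e-26 kg·m/s

The more precisely we measure position, the greater the momentum disturbance.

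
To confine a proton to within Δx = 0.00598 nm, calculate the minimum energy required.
145.061 meV

Localizing a particle requires giving it sufficient momentum uncertainty:

1. From uncertainty principle: Δp ≥ ℏ/(2Δx)
   Δp_min = (1.055e-34 J·s) / (2 × 5.980e-12 m)
   Δp_min = 8.817e-24 kg·m/s

2. This momentum uncertainty corresponds to kinetic energy:
   KE ≈ (Δp)²/(2m) = (8.817e-24)²/(2 × 1.673e-27 kg)
   KE = 2.324e-20 J = 145.061 meV

Tighter localization requires more energy.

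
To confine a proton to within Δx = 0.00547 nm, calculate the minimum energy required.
173.372 meV

Localizing a particle requires giving it sufficient momentum uncertainty:

1. From uncertainty principle: Δp ≥ ℏ/(2Δx)
   Δp_min = (1.055e-34 J·s) / (2 × 5.470e-12 m)
   Δp_min = 9.640e-24 kg·m/s

2. This momentum uncertainty corresponds to kinetic energy:
   KE ≈ (Δp)²/(2m) = (9.640e-24)²/(2 × 1.673e-27 kg)
   KE = 2.778e-20 J = 173.372 meV

Tighter localization requires more energy.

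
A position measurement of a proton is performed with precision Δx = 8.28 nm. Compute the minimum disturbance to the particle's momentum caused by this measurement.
6.368 × 10^-27 kg·m/s

The uncertainty principle implies that measuring position disturbs momentum:
ΔxΔp ≥ ℏ/2

When we measure position with precision Δx, we necessarily introduce a momentum uncertainty:
Δp ≥ ℏ/(2Δx)
Δp_min = (1.055e-34 J·s) / (2 × 8.280e-09 m)
Δp_min = 6.368e-27 kg·m/s

The more precisely we measure position, the greater the momentum disturbance.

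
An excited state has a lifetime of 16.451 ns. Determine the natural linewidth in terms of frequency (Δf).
4.837 MHz

Using the energy-time uncertainty principle and E = hf:
ΔEΔt ≥ ℏ/2
hΔf·Δt ≥ ℏ/2

The minimum frequency uncertainty is:
Δf = ℏ/(2hτ) = 1/(4πτ)
Δf = 1/(4π × 1.645e-08 s)
Δf = 4.837e+06 Hz = 4.837 MHz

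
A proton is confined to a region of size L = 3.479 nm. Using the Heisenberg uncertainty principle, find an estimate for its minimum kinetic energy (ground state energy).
428.593 neV

Using the uncertainty principle to estimate ground state energy:

1. The position uncertainty is approximately the confinement size:
   Δx ≈ L = 3.479e-09 m

2. From ΔxΔp ≥ ℏ/2, the minimum momentum uncertainty is:
   Δp ≈ ℏ/(2L) = 1.516e-26 kg·m/s

3. The kinetic energy is approximately:
   KE ≈ (Δp)²/(2m) = (1.516e-26)²/(2 × 1.673e-27 kg)
   KE ≈ 6.867e-26 J = 428.593 neV

This is an order-of-magnitude estimate of the ground state energy.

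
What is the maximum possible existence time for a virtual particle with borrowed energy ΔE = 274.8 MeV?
1.198 ys

Using the energy-time uncertainty principle:
ΔEΔt ≥ ℏ/2

For a virtual particle borrowing energy ΔE, the maximum lifetime is:
Δt_max = ℏ/(2ΔE)

Converting energy:
ΔE = 274.8 MeV = 4.403e-11 J

Δt_max = (1.055e-34 J·s) / (2 × 4.403e-11 J)
Δt_max = 1.198e-24 s = 1.198 ys

Virtual particles with higher borrowed energy exist for shorter times.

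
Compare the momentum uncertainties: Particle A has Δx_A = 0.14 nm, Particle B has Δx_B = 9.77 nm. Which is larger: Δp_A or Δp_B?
Particle A has the larger minimum momentum uncertainty, by a factor of 69.79.

For each particle, the minimum momentum uncertainty is Δp_min = ℏ/(2Δx):

Particle A: Δp_A = ℏ/(2×1.400e-10 m) = 3.766e-25 kg·m/s
Particle B: Δp_B = ℏ/(2×9.770e-09 m) = 5.397e-27 kg·m/s

Ratio: Δp_A/Δp_B = 69.79

Since Δp_min ∝ 1/Δx, the particle with smaller position uncertainty (A) has larger momentum uncertainty.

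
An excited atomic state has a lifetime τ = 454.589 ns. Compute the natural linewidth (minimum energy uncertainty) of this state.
723.964 peV

Using the energy-time uncertainty principle:
ΔEΔt ≥ ℏ/2

The lifetime τ represents the time uncertainty Δt.
The natural linewidth (minimum energy uncertainty) is:

ΔE = ℏ/(2τ)
ΔE = (1.055e-34 J·s) / (2 × 4.546e-07 s)
ΔE = 1.160e-28 J = 723.964 peV

This natural linewidth limits the precision of spectroscopic measurements.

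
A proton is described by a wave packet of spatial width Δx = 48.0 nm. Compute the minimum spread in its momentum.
1.099 × 10^-27 kg·m/s

For a wave packet, the spatial width Δx and momentum spread Δp are related by the uncertainty principle:
ΔxΔp ≥ ℏ/2

The minimum momentum spread is:
Δp_min = ℏ/(2Δx)
Δp_min = (1.055e-34 J·s) / (2 × 4.800e-08 m)
Δp_min = 1.099e-27 kg·m/s

A wave packet cannot have both a well-defined position and well-defined momentum.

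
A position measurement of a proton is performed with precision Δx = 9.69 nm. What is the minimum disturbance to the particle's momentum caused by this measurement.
5.442 × 10^-27 kg·m/s

The uncertainty principle implies that measuring position disturbs momentum:
ΔxΔp ≥ ℏ/2

When we measure position with precision Δx, we necessarily introduce a momentum uncertainty:
Δp ≥ ℏ/(2Δx)
Δp_min = (1.055e-34 J·s) / (2 × 9.690e-09 m)
Δp_min = 5.442e-27 kg·m/s

The more precisely we measure position, the greater the momentum disturbance.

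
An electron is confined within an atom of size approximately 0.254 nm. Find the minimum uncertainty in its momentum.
2.076 × 10^-25 kg·m/s

Using the Heisenberg uncertainty principle:
ΔxΔp ≥ ℏ/2

With Δx ≈ L = 2.540e-10 m (the confinement size):
Δp_min = ℏ/(2Δx)
Δp_min = (1.055e-34 J·s) / (2 × 2.540e-10 m)
Δp_min = 2.076e-25 kg·m/s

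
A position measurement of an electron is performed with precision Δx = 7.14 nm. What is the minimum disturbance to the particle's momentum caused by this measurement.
7.385 × 10^-27 kg·m/s

The uncertainty principle implies that measuring position disturbs momentum:
ΔxΔp ≥ ℏ/2

When we measure position with precision Δx, we necessarily introduce a momentum uncertainty:
Δp ≥ ℏ/(2Δx)
Δp_min = (1.055e-34 J·s) / (2 × 7.140e-09 m)
Δp_min = 7.385e-27 kg·m/s

The more precisely we measure position, the greater the momentum disturbance.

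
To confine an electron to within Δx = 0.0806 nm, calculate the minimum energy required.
1.466 eV

Localizing a particle requires giving it sufficient momentum uncertainty:

1. From uncertainty principle: Δp ≥ ℏ/(2Δx)
   Δp_min = (1.055e-34 J·s) / (2 × 8.060e-11 m)
   Δp_min = 6.542e-25 kg·m/s

2. This momentum uncertainty corresponds to kinetic energy:
   KE ≈ (Δp)²/(2m) = (6.542e-25)²/(2 × 9.109e-31 kg)
   KE = 2.349e-19 J = 1.466 eV

Tighter localization requires more energy.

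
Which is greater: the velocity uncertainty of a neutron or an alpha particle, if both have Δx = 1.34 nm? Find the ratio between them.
The neutron has the larger minimum velocity uncertainty, by a ratio of 4.0.

For both particles, Δp_min = ℏ/(2Δx) = 3.935e-26 kg·m/s (same for both).

The velocity uncertainty is Δv = Δp/m:
- neutron: Δv = 3.935e-26 / 1.675e-27 = 2.349e+01 m/s = 23.493 m/s
- alpha particle: Δv = 3.935e-26 / 6.645e-27 = 5.922e+00 m/s = 5.922 m/s

Ratio: 2.349e+01 / 5.922e+00 = 4.0

The lighter particle has larger velocity uncertainty because Δv ∝ 1/m.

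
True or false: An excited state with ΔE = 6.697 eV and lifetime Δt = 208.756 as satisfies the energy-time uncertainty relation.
Yes, it satisfies the uncertainty relation.

Calculate the product ΔEΔt:
ΔE = 6.697 eV = 1.073e-18 J
ΔEΔt = (1.073e-18 J) × (2.088e-16 s)
ΔEΔt = 2.240e-34 J·s

Compare to the minimum allowed value ℏ/2:
ℏ/2 = 5.273e-35 J·s

Since ΔEΔt = 2.240e-34 J·s ≥ 5.273e-35 J·s = ℏ/2,
this satisfies the uncertainty relation.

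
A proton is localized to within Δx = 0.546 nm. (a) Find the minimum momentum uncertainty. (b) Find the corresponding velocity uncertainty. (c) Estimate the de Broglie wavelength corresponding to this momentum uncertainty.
(a) Δp_min = 9.657 × 10^-26 kg·m/s
(b) Δv_min = 57.737 m/s
(c) λ_dB = 6.861 nm

Step-by-step:

(a) From the uncertainty principle:
Δp_min = ℏ/(2Δx) = (1.055e-34 J·s)/(2 × 5.460e-10 m) = 9.657e-26 kg·m/s

(b) The velocity uncertainty:
Δv = Δp/m = (9.657e-26 kg·m/s)/(1.673e-27 kg) = 5.774e+01 m/s = 57.737 m/s

(c) The de Broglie wavelength for this momentum:
λ = h/p = (6.626e-34 J·s)/(9.657e-26 kg·m/s) = 6.861e-09 m = 6.861 nm

Note: The de Broglie wavelength is comparable to the localization size, as expected from wave-particle duality.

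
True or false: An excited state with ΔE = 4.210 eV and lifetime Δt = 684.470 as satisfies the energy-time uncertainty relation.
Yes, it satisfies the uncertainty relation.

Calculate the product ΔEΔt:
ΔE = 4.210 eV = 6.745e-19 J
ΔEΔt = (6.745e-19 J) × (6.845e-16 s)
ΔEΔt = 4.617e-34 J·s

Compare to the minimum allowed value ℏ/2:
ℏ/2 = 5.273e-35 J·s

Since ΔEΔt = 4.617e-34 J·s ≥ 5.273e-35 J·s = ℏ/2,
this satisfies the uncertainty relation.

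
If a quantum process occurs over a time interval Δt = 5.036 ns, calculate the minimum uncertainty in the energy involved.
65.351 neV

Using the energy-time uncertainty principle:
ΔEΔt ≥ ℏ/2

The minimum uncertainty in energy is:
ΔE_min = ℏ/(2Δt)
ΔE_min = (1.055e-34 J·s) / (2 × 5.036e-09 s)
ΔE_min = 1.047e-26 J = 65.351 neV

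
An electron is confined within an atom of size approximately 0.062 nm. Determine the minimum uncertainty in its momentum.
8.505 × 10^-25 kg·m/s

Using the Heisenberg uncertainty principle:
ΔxΔp ≥ ℏ/2

With Δx ≈ L = 6.200e-11 m (the confinement size):
Δp_min = ℏ/(2Δx)
Δp_min = (1.055e-34 J·s) / (2 × 6.200e-11 m)
Δp_min = 8.505e-25 kg·m/s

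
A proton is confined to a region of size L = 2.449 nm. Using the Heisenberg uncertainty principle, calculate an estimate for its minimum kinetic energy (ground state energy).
864.921 neV

Using the uncertainty principle to estimate ground state energy:

1. The position uncertainty is approximately the confinement size:
   Δx ≈ L = 2.449e-09 m

2. From ΔxΔp ≥ ℏ/2, the minimum momentum uncertainty is:
   Δp ≈ ℏ/(2L) = 2.153e-26 kg·m/s

3. The kinetic energy is approximately:
   KE ≈ (Δp)²/(2m) = (2.153e-26)²/(2 × 1.673e-27 kg)
   KE ≈ 1.386e-25 J = 864.921 neV

This is an order-of-magnitude estimate of the ground state energy.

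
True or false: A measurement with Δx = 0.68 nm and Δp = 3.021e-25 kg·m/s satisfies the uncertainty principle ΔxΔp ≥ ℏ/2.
Yes, it satisfies the uncertainty principle.

Calculate the product ΔxΔp:
ΔxΔp = (6.800e-10 m) × (3.021e-25 kg·m/s)
ΔxΔp = 2.054e-34 J·s

Compare to the minimum allowed value ℏ/2:
ℏ/2 = 5.273e-35 J·s

Since ΔxΔp = 2.054e-34 J·s ≥ 5.273e-35 J·s = ℏ/2,
the measurement satisfies the uncertainty principle.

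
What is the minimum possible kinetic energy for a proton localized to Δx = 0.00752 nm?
91.731 meV

Localizing a particle requires giving it sufficient momentum uncertainty:

1. From uncertainty principle: Δp ≥ ℏ/(2Δx)
   Δp_min = (1.055e-34 J·s) / (2 × 7.520e-12 m)
   Δp_min = 7.012e-24 kg·m/s

2. This momentum uncertainty corresponds to kinetic energy:
   KE ≈ (Δp)²/(2m) = (7.012e-24)²/(2 × 1.673e-27 kg)
   KE = 1.470e-20 J = 91.731 meV

Tighter localization requires more energy.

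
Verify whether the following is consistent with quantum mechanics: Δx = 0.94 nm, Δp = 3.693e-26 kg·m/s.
No, it violates the uncertainty principle (impossible measurement).

Calculate the product ΔxΔp:
ΔxΔp = (9.400e-10 m) × (3.693e-26 kg·m/s)
ΔxΔp = 3.471e-35 J·s

Compare to the minimum allowed value ℏ/2:
ℏ/2 = 5.273e-35 J·s

Since ΔxΔp = 3.471e-35 J·s < 5.273e-35 J·s = ℏ/2,
the measurement violates the uncertainty principle.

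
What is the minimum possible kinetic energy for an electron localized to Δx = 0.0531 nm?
3.378 eV

Localizing a particle requires giving it sufficient momentum uncertainty:

1. From uncertainty principle: Δp ≥ ℏ/(2Δx)
   Δp_min = (1.055e-34 J·s) / (2 × 5.310e-11 m)
   Δp_min = 9.930e-25 kg·m/s

2. This momentum uncertainty corresponds to kinetic energy:
   KE ≈ (Δp)²/(2m) = (9.930e-25)²/(2 × 9.109e-31 kg)
   KE = 5.412e-19 J = 3.378 eV

Tighter localization requires more energy.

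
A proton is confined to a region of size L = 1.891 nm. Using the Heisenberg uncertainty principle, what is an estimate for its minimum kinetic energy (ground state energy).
1.451 μeV

Using the uncertainty principle to estimate ground state energy:

1. The position uncertainty is approximately the confinement size:
   Δx ≈ L = 1.891e-09 m

2. From ΔxΔp ≥ ℏ/2, the minimum momentum uncertainty is:
   Δp ≈ ℏ/(2L) = 2.788e-26 kg·m/s

3. The kinetic energy is approximately:
   KE ≈ (Δp)²/(2m) = (2.788e-26)²/(2 × 1.673e-27 kg)
   KE ≈ 2.324e-25 J = 1.451 μeV

This is an order-of-magnitude estimate of the ground state energy.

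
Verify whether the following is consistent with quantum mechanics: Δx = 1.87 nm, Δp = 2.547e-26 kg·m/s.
No, it violates the uncertainty principle (impossible measurement).

Calculate the product ΔxΔp:
ΔxΔp = (1.870e-09 m) × (2.547e-26 kg·m/s)
ΔxΔp = 4.763e-35 J·s

Compare to the minimum allowed value ℏ/2:
ℏ/2 = 5.273e-35 J·s

Since ΔxΔp = 4.763e-35 J·s < 5.273e-35 J·s = ℏ/2,
the measurement violates the uncertainty principle.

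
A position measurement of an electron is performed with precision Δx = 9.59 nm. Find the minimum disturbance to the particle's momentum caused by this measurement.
5.498 × 10^-27 kg·m/s

The uncertainty principle implies that measuring position disturbs momentum:
ΔxΔp ≥ ℏ/2

When we measure position with precision Δx, we necessarily introduce a momentum uncertainty:
Δp ≥ ℏ/(2Δx)
Δp_min = (1.055e-34 J·s) / (2 × 9.590e-09 m)
Δp_min = 5.498e-27 kg·m/s

The more precisely we measure position, the greater the momentum disturbance.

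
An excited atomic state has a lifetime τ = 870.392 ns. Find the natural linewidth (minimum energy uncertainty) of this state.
378.112 peV

Using the energy-time uncertainty principle:
ΔEΔt ≥ ℏ/2

The lifetime τ represents the time uncertainty Δt.
The natural linewidth (minimum energy uncertainty) is:

ΔE = ℏ/(2τ)
ΔE = (1.055e-34 J·s) / (2 × 8.704e-07 s)
ΔE = 6.058e-29 J = 378.112 peV

This natural linewidth limits the precision of spectroscopic measurements.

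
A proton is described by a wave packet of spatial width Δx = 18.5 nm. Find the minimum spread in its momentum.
2.850 × 10^-27 kg·m/s

For a wave packet, the spatial width Δx and momentum spread Δp are related by the uncertainty principle:
ΔxΔp ≥ ℏ/2

The minimum momentum spread is:
Δp_min = ℏ/(2Δx)
Δp_min = (1.055e-34 J·s) / (2 × 1.850e-08 m)
Δp_min = 2.850e-27 kg·m/s

A wave packet cannot have both a well-defined position and well-defined momentum.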